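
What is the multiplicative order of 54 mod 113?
112

113 is prime, so ord(54) divides φ(113) = 112.
Divisors of 112: 1, 2, 4, 7, 8, 14, 16, 28, 56, 112.
Repeated squaring: 54^1 ≡ 54, 54^2 ≡ 91, 54^4 ≡ 32, 54^8 ≡ 7, 54^16 ≡ 49, 54^32 ≡ 28, 54^64 ≡ 106 (mod 113).
Test 54^d mod 113 for each divisor d in increasing order:
54^1 ≡ 54
54^2 ≡ 91
54^4 ≡ 32
54^7 = 54^4·54^2·54^1 ≡ 65
54^8 ≡ 7
54^14 = 54^8·54^4·54^2 ≡ 44
54^16 ≡ 49
54^28 = 54^16·54^8·54^4 ≡ 15
54^56 = 54^32·54^16·54^8 ≡ 112
54^112 = 54^64·54^32·54^16 ≡ 1  ← first divisor giving 1
The order is 112.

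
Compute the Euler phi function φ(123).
80

123 = 3 × 41
φ(n) = n × ∏(1 - 1/p) for each prime p dividing n
φ(123) = 123 × (1 - 1/3) × (1 - 1/41) = 80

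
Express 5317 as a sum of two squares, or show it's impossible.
31² + 66² (a=31, b=66)

Factorization: 5317 = 13 × 409
By Fermat: n is sum of two squares iff every prime p ≡ 3 (mod 4) appears to even power.
All primes ≡ 3 (mod 4) appear to even power.
Search a = 0, 1, 2, … for 5317 - a² a perfect square: first hit at a = 31: 5317 - 961 = 4356 = 66².
5317 = 31² + 66² = 961 + 4356 ✓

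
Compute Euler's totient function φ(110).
40

110 = 2 × 5 × 11
φ(n) = n × ∏(1 - 1/p) for each prime p dividing n
φ(110) = 110 × (1 - 1/2) × (1 - 1/5) × (1 - 1/11) = 40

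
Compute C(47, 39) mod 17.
12

Using Lucas' theorem:
Write n=47 and k=39 in base 17:
n in base 17: [2, 13]
k in base 17: [2, 5]
C(47,39) mod 17 = ∏ C(n_i, k_i) mod 17
Digit binomials (mod 17): C(2,2) = 1; C(13,5) = 1287 ≡ 12
Product: 1 × 12 = 12 ≡ 12 (mod 17)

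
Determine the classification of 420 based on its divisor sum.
abundant

Proper divisors of 420: sum = 1 + 2 + 3 + 4 + 5 + 6 + 7 + 10 + ... + 84 + 105 + 140 + 210 (23 divisors) = 924
Since 924 > 420, 420 is abundant.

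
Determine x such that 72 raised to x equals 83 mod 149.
91

Baby-step giant-step with step n = ⌈√149⌉ = 13.
Baby steps 72^j mod 149 (j:value) for j=0..12: 0:1, 1:72, 2:118, 3:3, 4:67, 5:56, 6:9, 7:52, 8:19, 9:27, 10:7, 11:57, 12:81.
Giant-step multiplier: 72^(-13) ≡ 72^(148-13) = 72^135 ≡ 71 (mod 149).
Giant steps γ_i = 83·71^i mod 149: γ_0=83, γ_1=82, γ_2=11, γ_3=36, γ_4=23, γ_5=143, γ_6=21, γ_7=1 (in table at j=0).
x = i·n + j = 7·13 + 0 = 91.
Check: 72^91 ≡ 83 (mod 149).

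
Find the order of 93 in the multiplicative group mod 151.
150

151 is prime, so ord(93) divides φ(151) = 150.
Divisors of 150: 1, 2, 3, 5, 6, 10, 15, 25, 30, 50, 75, 150.
Repeated squaring: 93^1 ≡ 93, 93^2 ≡ 42, 93^4 ≡ 103, 93^8 ≡ 39, 93^16 ≡ 11, 93^32 ≡ 121, 93^64 ≡ 145, 93^128 ≡ 36 (mod 151).
Test 93^d mod 151 for each divisor d in increasing order:
93^1 ≡ 93
93^2 ≡ 42
93^3 = 93^2·93^1 ≡ 131
93^5 = 93^4·93^1 ≡ 66
93^6 = 93^4·93^2 ≡ 98
93^10 = 93^8·93^2 ≡ 128
93^15 = 93^8·93^4·93^2·93^1 ≡ 143
93^25 = 93^16·93^8·93^1 ≡ 33
93^30 = 93^16·93^8·93^4·93^2 ≡ 64
93^50 = 93^32·93^16·93^2 ≡ 32
93^75 = 93^64·93^8·93^2·93^1 ≡ 150
93^150 = 93^128·93^16·93^4·93^2 ≡ 1  ← first divisor giving 1
The order is 150.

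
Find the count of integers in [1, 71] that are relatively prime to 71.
70

71 = 71
φ(n) = n × ∏(1 - 1/p) for each prime p dividing n
φ(71) = 71 × (1 - 1/71) = 70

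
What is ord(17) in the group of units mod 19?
9

19 is prime, so ord(17) divides φ(19) = 18.
Divisors of 18: 1, 2, 3, 6, 9, 18.
Repeated squaring: 17^1 ≡ 17, 17^2 ≡ 4, 17^4 ≡ 16, 17^8 ≡ 9, 17^16 ≡ 5 (mod 19).
Test 17^d mod 19 for each divisor d in increasing order:
17^1 ≡ 17
17^2 ≡ 4
17^3 = 17^2·17^1 ≡ 11
17^6 = 17^4·17^2 ≡ 7
17^9 = 17^8·17^1 ≡ 1  ← first divisor giving 1
The order is 9.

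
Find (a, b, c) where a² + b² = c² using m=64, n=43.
(2247, 5504, 5945)

Euclid's formula: a = m² - n², b = 2mn, c = m² + n²
m = 64, n = 43
a = 64² - 43² = 4096 - 1849 = 2247
b = 2 × 64 × 43 = 5504
c = 64² + 43² = 4096 + 1849 = 5945
Verification: 2247² + 5504² = 5049009 + 30294016 = 35343025 = 5945² ✓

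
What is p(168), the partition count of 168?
228204732751

p(n) counts ways to write n as a sum of positive integers (order ignored).
Euler's pentagonal recurrence: p(k) = p(k-1) + p(k-2) - p(k-5) - p(k-7) + p(k-12) + p(k-15) - ... (offsets j(3j∓1)/2, signs ++--, p(0)=1, p(<0)=0).
DP table for k = 0..167: p(0)=1, p(1)=1, p(2)=2, p(3)=3, p(4)=5, p(5)=7, p(6)=11, p(7)=15, p(8)=22, p(9)=30, p(10)=42, p(11)=56, p(12)=77, p(13)=101, p(14)=135, p(15)=176, p(16)=231, p(17)=297, p(18)=385, p(19)=490, p(20)=627, p(21)=792, p(22)=1002, p(23)=1255, p(24)=1575, p(25)=1958, p(26)=2436, p(27)=3010, p(28)=3718, p(29)=4565, p(30)=5604, p(31)=6842, p(32)=8349, p(33)=10143, p(34)=12310, p(35)=14883, p(36)=17977, p(37)=21637, p(38)=26015, p(39)=31185, p(40)=37338, p(41)=44583, p(42)=53174, p(43)=63261, p(44)=75175, p(45)=89134, p(46)=105558, p(47)=124754, p(48)=147273, p(49)=173525, p(50)=204226, p(51)=239943, p(52)=281589, p(53)=329931, p(54)=386155, p(55)=451276, p(56)=526823, p(57)=614154, p(58)=715220, p(59)=831820, p(60)=966467, p(61)=1121505, p(62)=1300156, p(63)=1505499, p(64)=1741630, p(65)=2012558, p(66)=2323520, p(67)=2679689, p(68)=3087735, p(69)=3554345, p(70)=4087968, p(71)=4697205, p(72)=5392783, p(73)=6185689, p(74)=7089500, p(75)=8118264, p(76)=9289091, p(77)=10619863, p(78)=12132164, p(79)=13848650, p(80)=15796476, p(81)=18004327, p(82)=20506255, p(83)=23338469, p(84)=26543660, p(85)=30167357, p(86)=34262962, p(87)=38887673, p(88)=44108109, p(89)=49995925, p(90)=56634173, p(91)=64112359, p(92)=72533807, p(93)=82010177, p(94)=92669720, p(95)=104651419, p(96)=118114304, p(97)=133230930, p(98)=150198136, p(99)=169229875, p(100)=190569292, p(101)=214481126, p(102)=241265379, p(103)=271248950, p(104)=304801365, p(105)=342325709, p(106)=384276336, p(107)=431149389, p(108)=483502844, p(109)=541946240, p(110)=607163746, p(111)=679903203, p(112)=761002156, p(113)=851376628, p(114)=952050665, p(115)=1064144451, p(116)=1188908248, p(117)=1327710076, p(118)=1482074143, p(119)=1653668665, p(120)=1844349560, p(121)=2056148051, p(122)=2291320912, p(123)=2552338241, p(124)=2841940500, p(125)=3163127352, p(126)=3519222692, p(127)=3913864295, p(128)=4351078600, p(129)=4835271870, p(130)=5371315400, p(131)=5964539504, p(132)=6620830889, p(133)=7346629512, p(134)=8149040695, p(135)=9035836076, p(136)=10015581680, p(137)=11097645016, p(138)=12292341831, p(139)=13610949895, p(140)=15065878135, p(141)=16670689208, p(142)=18440293320, p(143)=20390982757, p(144)=22540654445, p(145)=24908858009, p(146)=27517052599, p(147)=30388671978, p(148)=33549419497, p(149)=37027355200, p(150)=40853235313, p(151)=45060624582, p(152)=49686288421, p(153)=54770336324, p(154)=60356673280, p(155)=66493182097, p(156)=73232243759, p(157)=80630964769, p(158)=88751778802, p(159)=97662728555, p(160)=107438159466, p(161)=118159068427, p(162)=129913904637, p(163)=142798995930, p(164)=156919475295, p(165)=172389800255, p(166)=189334822579, p(167)=207890420102.
Final step: p(168) = p(167) + p(166) - p(163) - p(161) + p(156) + p(153) - p(146) - p(142) + p(133) + p(128) - p(117) - p(111) + p(98) + p(91) - p(76) - p(68) + p(51) + p(42) - p(23) - p(13)
= 207890420102 + 189334822579 - 142798995930 - 118159068427 + 73232243759 + 54770336324 - 27517052599 - 18440293320 + 7346629512 + 4351078600 - 1327710076 - 679903203 + 150198136 + 64112359 - 9289091 - 3087735 + 239943 + 53174 - 1255 - 101
= 228204732751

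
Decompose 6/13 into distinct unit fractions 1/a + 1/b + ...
1/3 + 1/8 + 1/312

Greedy algorithm:
6/13: ceiling(13/6) = 3, use 1/3
5/39: ceiling(39/5) = 8, use 1/8
1/312: ceiling(312/1) = 312, use 1/312
Result: 6/13 = 1/3 + 1/8 + 1/312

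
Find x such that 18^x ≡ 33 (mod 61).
57

Baby-step giant-step with step n = ⌈√61⌉ = 8.
Baby steps 18^j mod 61 (j:value) for j=0..7: 0:1, 1:18, 2:19, 3:37, 4:56, 5:32, 6:27, 7:59.
Giant-step multiplier: 18^(-8) ≡ 18^(60-8) = 18^52 ≡ 22 (mod 61).
Giant steps γ_i = 33·22^i mod 61: γ_0=33, γ_1=55, γ_2=51, γ_3=24, γ_4=40, γ_5=26, γ_6=23, γ_7=18 (in table at j=1).
x = i·n + j = 7·8 + 1 = 57.
Check: 18^57 ≡ 33 (mod 61).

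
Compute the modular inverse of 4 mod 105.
79

gcd(4, 105) = 1, so the inverse exists.
Extended Euclidean algorithm on (105, 4):
105 = 26 × 4 + 1  ⟹  1 = (1)·105 + (-26)·4
So (-26)·4 ≡ 1 (mod 105), i.e. 4^(-1) ≡ -26 ≡ 79 (mod 105).
Check: 4 × 79 = 316 ≡ 1 (mod 105)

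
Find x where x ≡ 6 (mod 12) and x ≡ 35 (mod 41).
486

Using Chinese Remainder Theorem:
M = 12 × 41 = 492
M1 = 41, M2 = 12
y1 = 41^(-1) mod 12 = 5
y2 = 12^(-1) mod 41 = 24
x = (6×41×5 + 35×12×24) mod 492 = 486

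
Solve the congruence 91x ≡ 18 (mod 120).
x ≡ 78 (mod 120)

gcd(91, 120) = 1, which divides 18, so solutions exist.
Find 91^(-1) mod 120 by the extended Euclidean algorithm:
120 = 1 × 91 + 29  ⟹  29 = (1)·120 + (-1)·91
91 = 3 × 29 + 4  ⟹  4 = (-3)·120 + (4)·91
29 = 7 × 4 + 1  ⟹  1 = (22)·120 + (-29)·91
So (-29)·91 ≡ 1 (mod 120), i.e. 91^(-1) ≡ -29 ≡ 91 (mod 120).
x ≡ 91 × 18 = 1638 ≡ 78 (mod 120).
Check: 91 × 78 = 7098 ≡ 18 (mod 120).
Unique solution: x ≡ 78 (mod 120)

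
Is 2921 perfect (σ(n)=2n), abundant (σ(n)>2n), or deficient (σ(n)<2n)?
deficient

Proper divisors of 2921: sum = 1 + 23 + 127 = 151
Since 151 < 2921, 2921 is deficient.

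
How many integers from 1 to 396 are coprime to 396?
120

396 = 2^2 × 3^2 × 11
φ(n) = n × ∏(1 - 1/p) for each prime p dividing n
φ(396) = 396 × (1 - 1/2) × (1 - 1/3) × (1 - 1/11) = 120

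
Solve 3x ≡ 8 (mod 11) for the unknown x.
x ≡ 10 (mod 11)

gcd(3, 11) = 1, which divides 8, so solutions exist.
Find 3^(-1) mod 11 by the extended Euclidean algorithm:
11 = 3 × 3 + 2  ⟹  2 = (1)·11 + (-3)·3
3 = 1 × 2 + 1  ⟹  1 = (-1)·11 + (4)·3
So (4)·3 ≡ 1 (mod 11), i.e. 3^(-1) ≡ 4 (mod 11).
x ≡ 4 × 8 = 32 ≡ 10 (mod 11).
Check: 3 × 10 = 30 ≡ 8 (mod 11).
Unique solution: x ≡ 10 (mod 11)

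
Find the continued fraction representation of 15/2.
[7; 2]

Euclidean algorithm steps:
15 = 7 × 2 + 1
2 = 2 × 1 + 0
Continued fraction: [7; 2]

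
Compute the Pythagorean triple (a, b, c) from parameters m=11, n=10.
(21, 220, 221)

Euclid's formula: a = m² - n², b = 2mn, c = m² + n²
m = 11, n = 10
a = 11² - 10² = 121 - 100 = 21
b = 2 × 11 × 10 = 220
c = 11² + 10² = 121 + 100 = 221
Verification: 21² + 220² = 441 + 48400 = 48841 = 221² ✓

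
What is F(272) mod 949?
863

Matrix identity: Q^n = [[F_(n+1), F_n], [F_n, F_(n-1)]] with Q = [[1,1],[1,0]].
n = 272 = 100010000₂. Square-and-multiply, entries mod 949:
Q^1 = [[1,1],[1,0]]
Q^2 = (Q^1)² = [[2,1],[1,1]]
Q^4 = (Q^2)² = [[5,3],[3,2]]
Q^8 = (Q^4)² = [[34,21],[21,13]]
Q^17 = (Q^8)²·Q = [[686,648],[648,38]]
Q^34 = (Q^17)² = [[338,346],[346,941]]
Q^68 = (Q^34)² = [[506,300],[300,206]]
Q^136 = (Q^68)² = [[600,75],[75,525]]
Q^272 = (Q^136)² = [[260,863],[863,346]]
F_272 mod 949 = Q^272[0][1] = 863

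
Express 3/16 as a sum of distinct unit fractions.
1/6 + 1/48

Greedy algorithm:
3/16: ceiling(16/3) = 6, use 1/6
1/48: ceiling(48/1) = 48, use 1/48
Result: 3/16 = 1/6 + 1/48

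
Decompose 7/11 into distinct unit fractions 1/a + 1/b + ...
1/2 + 1/8 + 1/88

Greedy algorithm:
7/11: ceiling(11/7) = 2, use 1/2
3/22: ceiling(22/3) = 8, use 1/8
1/88: ceiling(88/1) = 88, use 1/88
Result: 7/11 = 1/2 + 1/8 + 1/88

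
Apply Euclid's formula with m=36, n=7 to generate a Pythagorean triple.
(1247, 504, 1345)

Euclid's formula: a = m² - n², b = 2mn, c = m² + n²
m = 36, n = 7
a = 36² - 7² = 1296 - 49 = 1247
b = 2 × 36 × 7 = 504
c = 36² + 7² = 1296 + 49 = 1345
Verification: 1247² + 504² = 1555009 + 254016 = 1809025 = 1345² ✓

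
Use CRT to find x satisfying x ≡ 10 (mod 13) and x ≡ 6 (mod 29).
296

Using Chinese Remainder Theorem:
M = 13 × 29 = 377
M1 = 29, M2 = 13
y1 = 29^(-1) mod 13 = 9
y2 = 13^(-1) mod 29 = 9
x = (10×29×9 + 6×13×9) mod 377 = 296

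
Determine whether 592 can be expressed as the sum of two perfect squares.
4² + 24² (a=4, b=24)

Factorization: 592 = 2^4 × 37
By Fermat: n is sum of two squares iff every prime p ≡ 3 (mod 4) appears to even power.
All primes ≡ 3 (mod 4) appear to even power.
Search a = 0, 1, 2, … for 592 - a² a perfect square: first hit at a = 4: 592 - 16 = 576 = 24².
592 = 4² + 24² = 16 + 576 ✓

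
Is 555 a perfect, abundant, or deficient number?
deficient

Proper divisors of 555: sum = 1 + 3 + 5 + 15 + 37 + 111 + 185 = 357
Since 357 < 555, 555 is deficient.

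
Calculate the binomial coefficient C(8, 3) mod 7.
0

Using Lucas' theorem:
Write n=8 and k=3 in base 7:
n in base 7: [1, 1]
k in base 7: [0, 3]
C(8,3) mod 7 = ∏ C(n_i, k_i) mod 7
Digit binomials (mod 7): C(1,0) = 1; C(1,3) = 0 (k_i > n_i)
Product: 1 × 0 = 0 ≡ 0 (mod 7)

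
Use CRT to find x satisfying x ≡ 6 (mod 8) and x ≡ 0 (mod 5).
30

Using Chinese Remainder Theorem:
M = 8 × 5 = 40
M1 = 5, M2 = 8
y1 = 5^(-1) mod 8 = 5
y2 = 8^(-1) mod 5 = 2
x = (6×5×5 + 0×8×2) mod 40 = 30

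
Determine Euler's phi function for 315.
144

315 = 3^2 × 5 × 7
φ(n) = n × ∏(1 - 1/p) for each prime p dividing n
φ(315) = 315 × (1 - 1/3) × (1 - 1/5) × (1 - 1/7) = 144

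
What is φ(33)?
20

33 = 3 × 11
φ(n) = n × ∏(1 - 1/p) for each prime p dividing n
φ(33) = 33 × (1 - 1/3) × (1 - 1/11) = 20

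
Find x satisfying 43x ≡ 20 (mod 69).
x ≡ 47 (mod 69)

gcd(43, 69) = 1, which divides 20, so solutions exist.
Find 43^(-1) mod 69 by the extended Euclidean algorithm:
69 = 1 × 43 + 26  ⟹  26 = (1)·69 + (-1)·43
43 = 1 × 26 + 17  ⟹  17 = (-1)·69 + (2)·43
26 = 1 × 17 + 9  ⟹  9 = (2)·69 + (-3)·43
17 = 1 × 9 + 8  ⟹  8 = (-3)·69 + (5)·43
9 = 1 × 8 + 1  ⟹  1 = (5)·69 + (-8)·43
So (-8)·43 ≡ 1 (mod 69), i.e. 43^(-1) ≡ -8 ≡ 61 (mod 69).
x ≡ 61 × 20 = 1220 ≡ 47 (mod 69).
Check: 43 × 47 = 2021 ≡ 20 (mod 69).
Unique solution: x ≡ 47 (mod 69)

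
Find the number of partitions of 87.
38887673

p(n) counts ways to write n as a sum of positive integers (order ignored).
Euler's pentagonal recurrence: p(k) = p(k-1) + p(k-2) - p(k-5) - p(k-7) + p(k-12) + p(k-15) - ... (offsets j(3j∓1)/2, signs ++--, p(0)=1, p(<0)=0).
DP table for k = 0..86: p(0)=1, p(1)=1, p(2)=2, p(3)=3, p(4)=5, p(5)=7, p(6)=11, p(7)=15, p(8)=22, p(9)=30, p(10)=42, p(11)=56, p(12)=77, p(13)=101, p(14)=135, p(15)=176, p(16)=231, p(17)=297, p(18)=385, p(19)=490, p(20)=627, p(21)=792, p(22)=1002, p(23)=1255, p(24)=1575, p(25)=1958, p(26)=2436, p(27)=3010, p(28)=3718, p(29)=4565, p(30)=5604, p(31)=6842, p(32)=8349, p(33)=10143, p(34)=12310, p(35)=14883, p(36)=17977, p(37)=21637, p(38)=26015, p(39)=31185, p(40)=37338, p(41)=44583, p(42)=53174, p(43)=63261, p(44)=75175, p(45)=89134, p(46)=105558, p(47)=124754, p(48)=147273, p(49)=173525, p(50)=204226, p(51)=239943, p(52)=281589, p(53)=329931, p(54)=386155, p(55)=451276, p(56)=526823, p(57)=614154, p(58)=715220, p(59)=831820, p(60)=966467, p(61)=1121505, p(62)=1300156, p(63)=1505499, p(64)=1741630, p(65)=2012558, p(66)=2323520, p(67)=2679689, p(68)=3087735, p(69)=3554345, p(70)=4087968, p(71)=4697205, p(72)=5392783, p(73)=6185689, p(74)=7089500, p(75)=8118264, p(76)=9289091, p(77)=10619863, p(78)=12132164, p(79)=13848650, p(80)=15796476, p(81)=18004327, p(82)=20506255, p(83)=23338469, p(84)=26543660, p(85)=30167357, p(86)=34262962.
Final step: p(87) = p(86) + p(85) - p(82) - p(80) + p(75) + p(72) - p(65) - p(61) + p(52) + p(47) - p(36) - p(30) + p(17) + p(10)
= 34262962 + 30167357 - 20506255 - 15796476 + 8118264 + 5392783 - 2012558 - 1121505 + 281589 + 124754 - 17977 - 5604 + 297 + 42
= 38887673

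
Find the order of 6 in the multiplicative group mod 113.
112

113 is prime, so ord(6) divides φ(113) = 112.
Divisors of 112: 1, 2, 4, 7, 8, 14, 16, 28, 56, 112.
Repeated squaring: 6^1 ≡ 6, 6^2 ≡ 36, 6^4 ≡ 53, 6^8 ≡ 97, 6^16 ≡ 30, 6^32 ≡ 109, 6^64 ≡ 16 (mod 113).
Test 6^d mod 113 for each divisor d in increasing order:
6^1 ≡ 6
6^2 ≡ 36
6^4 ≡ 53
6^7 = 6^4·6^2·6^1 ≡ 35
6^8 ≡ 97
6^14 = 6^8·6^4·6^2 ≡ 95
6^16 ≡ 30
6^28 = 6^16·6^8·6^4 ≡ 98
6^56 = 6^32·6^16·6^8 ≡ 112
6^112 = 6^64·6^32·6^16 ≡ 1  ← first divisor giving 1
The order is 112.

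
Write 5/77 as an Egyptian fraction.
1/16 + 1/411 + 1/506352

Greedy algorithm:
5/77: ceiling(77/5) = 16, use 1/16
3/1232: ceiling(1232/3) = 411, use 1/411
1/506352: ceiling(506352/1) = 506352, use 1/506352
Result: 5/77 = 1/16 + 1/411 + 1/506352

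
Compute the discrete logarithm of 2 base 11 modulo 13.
7

Baby-step giant-step with step n = ⌈√13⌉ = 4.
Baby steps 11^j mod 13 (j:value) for j=0..3: 0:1, 1:11, 2:4, 3:5.
Giant-step multiplier: 11^(-4) ≡ 11^(12-4) = 11^8 ≡ 9 (mod 13).
Giant steps γ_i = 2·9^i mod 13: γ_0=2, γ_1=5 (in table at j=3).
x = i·n + j = 1·4 + 3 = 7.
Check: 11^7 ≡ 2 (mod 13).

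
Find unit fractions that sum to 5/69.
1/14 + 1/966

Greedy algorithm:
5/69: ceiling(69/5) = 14, use 1/14
1/966: ceiling(966/1) = 966, use 1/966
Result: 5/69 = 1/14 + 1/966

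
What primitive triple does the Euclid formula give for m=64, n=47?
(1887, 6016, 6305)

Euclid's formula: a = m² - n², b = 2mn, c = m² + n²
m = 64, n = 47
a = 64² - 47² = 4096 - 2209 = 1887
b = 2 × 64 × 47 = 6016
c = 64² + 47² = 4096 + 2209 = 6305
Verification: 1887² + 6016² = 3560769 + 36192256 = 39753025 = 6305² ✓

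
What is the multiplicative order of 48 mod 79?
78

79 is prime, so ord(48) divides φ(79) = 78.
Divisors of 78: 1, 2, 3, 6, 13, 26, 39, 78.
Repeated squaring: 48^1 ≡ 48, 48^2 ≡ 13, 48^4 ≡ 11, 48^8 ≡ 42, 48^16 ≡ 26, 48^32 ≡ 44, 48^64 ≡ 40 (mod 79).
Test 48^d mod 79 for each divisor d in increasing order:
48^1 ≡ 48
48^2 ≡ 13
48^3 = 48^2·48^1 ≡ 71
48^6 = 48^4·48^2 ≡ 64
48^13 = 48^8·48^4·48^1 ≡ 56
48^26 = 48^16·48^8·48^2 ≡ 55
48^39 = 48^32·48^4·48^2·48^1 ≡ 78
48^78 = 48^64·48^8·48^4·48^2 ≡ 1  ← first divisor giving 1
The order is 78.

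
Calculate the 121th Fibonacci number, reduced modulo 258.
169

Matrix identity: Q^n = [[F_(n+1), F_n], [F_n, F_(n-1)]] with Q = [[1,1],[1,0]].
n = 121 = 1111001₂. Square-and-multiply, entries mod 258:
Q^1 = [[1,1],[1,0]]
Q^3 = (Q^1)²·Q = [[3,2],[2,1]]
Q^7 = (Q^3)²·Q = [[21,13],[13,8]]
Q^15 = (Q^7)²·Q = [[213,94],[94,119]]
Q^30 = (Q^15)² = [[25,248],[248,35]]
Q^60 = (Q^30)² = [[209,174],[174,35]]
Q^121 = (Q^60)²·Q = [[55,169],[169,144]]
F_121 mod 258 = Q^121[0][1] = 169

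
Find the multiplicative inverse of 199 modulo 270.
19

gcd(199, 270) = 1, so the inverse exists.
Extended Euclidean algorithm on (270, 199):
270 = 1 × 199 + 71  ⟹  71 = (1)·270 + (-1)·199
199 = 2 × 71 + 57  ⟹  57 = (-2)·270 + (3)·199
71 = 1 × 57 + 14  ⟹  14 = (3)·270 + (-4)·199
57 = 4 × 14 + 1  ⟹  1 = (-14)·270 + (19)·199
So (19)·199 ≡ 1 (mod 270), i.e. 199^(-1) ≡ 19 (mod 270).
Check: 199 × 19 = 3781 ≡ 1 (mod 270)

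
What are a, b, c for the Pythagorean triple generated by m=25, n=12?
(481, 600, 769)

Euclid's formula: a = m² - n², b = 2mn, c = m² + n²
m = 25, n = 12
a = 25² - 12² = 625 - 144 = 481
b = 2 × 25 × 12 = 600
c = 25² + 12² = 625 + 144 = 769
Verification: 481² + 600² = 231361 + 360000 = 591361 = 769² ✓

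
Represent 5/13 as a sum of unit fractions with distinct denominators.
1/3 + 1/20 + 1/780

Greedy algorithm:
5/13: ceiling(13/5) = 3, use 1/3
2/39: ceiling(39/2) = 20, use 1/20
1/780: ceiling(780/1) = 780, use 1/780
Result: 5/13 = 1/3 + 1/20 + 1/780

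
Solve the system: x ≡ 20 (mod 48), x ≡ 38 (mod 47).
884

Using Chinese Remainder Theorem:
M = 48 × 47 = 2256
M1 = 47, M2 = 48
y1 = 47^(-1) mod 48 = 47
y2 = 48^(-1) mod 47 = 1
x = (20×47×47 + 38×48×1) mod 2256 = 884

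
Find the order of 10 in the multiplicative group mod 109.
108

109 is prime, so ord(10) divides φ(109) = 108.
Divisors of 108: 1, 2, 3, 4, 6, 9, 12, 18, 27, 36, 54, 108.
Repeated squaring: 10^1 ≡ 10, 10^2 ≡ 100, 10^4 ≡ 81, 10^8 ≡ 21, 10^16 ≡ 5, 10^32 ≡ 25, 10^64 ≡ 80 (mod 109).
Test 10^d mod 109 for each divisor d in increasing order:
10^1 ≡ 10
10^2 ≡ 100
10^3 = 10^2·10^1 ≡ 19
10^4 ≡ 81
10^6 = 10^4·10^2 ≡ 34
10^9 = 10^8·10^1 ≡ 101
10^12 = 10^8·10^4 ≡ 66
10^18 = 10^16·10^2 ≡ 64
10^27 = 10^16·10^8·10^2·10^1 ≡ 33
10^36 = 10^32·10^4 ≡ 63
10^54 = 10^32·10^16·10^4·10^2 ≡ 108
10^108 = 10^64·10^32·10^8·10^4 ≡ 1  ← first divisor giving 1
The order is 108.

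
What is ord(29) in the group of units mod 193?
64

193 is prime, so ord(29) divides φ(193) = 192.
Divisors of 192: 1, 2, 3, 4, 6, 8, 12, 16, 24, 32, 48, 64, 96, 192.
Repeated squaring: 29^1 ≡ 29, 29^2 ≡ 69, 29^4 ≡ 129, 29^8 ≡ 43, 29^16 ≡ 112, 29^32 ≡ 192, 29^64 ≡ 1, 29^128 ≡ 1 (mod 193).
Test 29^d mod 193 for each divisor d in increasing order:
29^1 ≡ 29
29^2 ≡ 69
29^3 = 29^2·29^1 ≡ 71
29^4 ≡ 129
29^6 = 29^4·29^2 ≡ 23
29^8 ≡ 43
29^12 = 29^8·29^4 ≡ 143
29^16 ≡ 112
29^24 = 29^16·29^8 ≡ 184
29^32 ≡ 192
29^48 = 29^32·29^16 ≡ 81
29^64 ≡ 1  ← first divisor giving 1
The order is 64.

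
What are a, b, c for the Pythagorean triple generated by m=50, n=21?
(2059, 2100, 2941)

Euclid's formula: a = m² - n², b = 2mn, c = m² + n²
m = 50, n = 21
a = 50² - 21² = 2500 - 441 = 2059
b = 2 × 50 × 21 = 2100
c = 50² + 21² = 2500 + 441 = 2941
Verification: 2059² + 2100² = 4239481 + 4410000 = 8649481 = 2941² ✓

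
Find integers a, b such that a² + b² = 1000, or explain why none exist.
10² + 30² (a=10, b=30)

Factorization: 1000 = 2^3 × 5^3
By Fermat: n is sum of two squares iff every prime p ≡ 3 (mod 4) appears to even power.
All primes ≡ 3 (mod 4) appear to even power.
Search a = 0, 1, 2, … for 1000 - a² a perfect square: first hit at a = 10: 1000 - 100 = 900 = 30².
1000 = 10² + 30² = 100 + 900 ✓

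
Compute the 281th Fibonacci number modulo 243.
67

Matrix identity: Q^n = [[F_(n+1), F_n], [F_n, F_(n-1)]] with Q = [[1,1],[1,0]].
n = 281 = 100011001₂. Square-and-multiply, entries mod 243:
Q^1 = [[1,1],[1,0]]
Q^2 = (Q^1)² = [[2,1],[1,1]]
Q^4 = (Q^2)² = [[5,3],[3,2]]
Q^8 = (Q^4)² = [[34,21],[21,13]]
Q^17 = (Q^8)²·Q = [[154,139],[139,15]]
Q^35 = (Q^17)²·Q = [[189,26],[26,163]]
Q^70 = (Q^35)² = [[190,161],[161,29]]
Q^140 = (Q^70)² = [[56,24],[24,32]]
Q^281 = (Q^140)²·Q = [[235,67],[67,168]]
F_281 mod 243 = Q^281[0][1] = 67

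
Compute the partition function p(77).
10619863

p(n) counts ways to write n as a sum of positive integers (order ignored).
Euler's pentagonal recurrence: p(k) = p(k-1) + p(k-2) - p(k-5) - p(k-7) + p(k-12) + p(k-15) - ... (offsets j(3j∓1)/2, signs ++--, p(0)=1, p(<0)=0).
DP table for k = 0..76: p(0)=1, p(1)=1, p(2)=2, p(3)=3, p(4)=5, p(5)=7, p(6)=11, p(7)=15, p(8)=22, p(9)=30, p(10)=42, p(11)=56, p(12)=77, p(13)=101, p(14)=135, p(15)=176, p(16)=231, p(17)=297, p(18)=385, p(19)=490, p(20)=627, p(21)=792, p(22)=1002, p(23)=1255, p(24)=1575, p(25)=1958, p(26)=2436, p(27)=3010, p(28)=3718, p(29)=4565, p(30)=5604, p(31)=6842, p(32)=8349, p(33)=10143, p(34)=12310, p(35)=14883, p(36)=17977, p(37)=21637, p(38)=26015, p(39)=31185, p(40)=37338, p(41)=44583, p(42)=53174, p(43)=63261, p(44)=75175, p(45)=89134, p(46)=105558, p(47)=124754, p(48)=147273, p(49)=173525, p(50)=204226, p(51)=239943, p(52)=281589, p(53)=329931, p(54)=386155, p(55)=451276, p(56)=526823, p(57)=614154, p(58)=715220, p(59)=831820, p(60)=966467, p(61)=1121505, p(62)=1300156, p(63)=1505499, p(64)=1741630, p(65)=2012558, p(66)=2323520, p(67)=2679689, p(68)=3087735, p(69)=3554345, p(70)=4087968, p(71)=4697205, p(72)=5392783, p(73)=6185689, p(74)=7089500, p(75)=8118264, p(76)=9289091.
Final step: p(77) = p(76) + p(75) - p(72) - p(70) + p(65) + p(62) - p(55) - p(51) + p(42) + p(37) - p(26) - p(20) + p(7) + p(0)
= 9289091 + 8118264 - 5392783 - 4087968 + 2012558 + 1300156 - 451276 - 239943 + 53174 + 21637 - 2436 - 627 + 15 + 1
= 10619863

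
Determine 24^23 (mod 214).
178

Repeated squaring. Binary of 23 = 10111.
24^1 ≡ 24 (mod 214); 24^2 ≡ 148 (mod 214); 24^4 ≡ 76 (mod 214); 24^8 ≡ 212 (mod 214); 24^16 ≡ 4 (mod 214)
24^23 = 24^1 × 24^2 × 24^4 × 24^16 ≡ 178 (mod 214)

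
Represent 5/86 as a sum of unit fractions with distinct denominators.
1/18 + 1/387

Greedy algorithm:
5/86: ceiling(86/5) = 18, use 1/18
1/387: ceiling(387/1) = 387, use 1/387
Result: 5/86 = 1/18 + 1/387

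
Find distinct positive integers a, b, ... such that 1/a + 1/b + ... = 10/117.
1/12 + 1/468

Greedy algorithm:
10/117: ceiling(117/10) = 12, use 1/12
1/468: ceiling(468/1) = 468, use 1/468
Result: 10/117 = 1/12 + 1/468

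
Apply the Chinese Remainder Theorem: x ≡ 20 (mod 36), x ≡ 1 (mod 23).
668

Using Chinese Remainder Theorem:
M = 36 × 23 = 828
M1 = 23, M2 = 36
y1 = 23^(-1) mod 36 = 11
y2 = 36^(-1) mod 23 = 16
x = (20×23×11 + 1×36×16) mod 828 = 668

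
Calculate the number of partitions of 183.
896684817527

p(n) counts ways to write n as a sum of positive integers (order ignored).
Euler's pentagonal recurrence: p(k) = p(k-1) + p(k-2) - p(k-5) - p(k-7) + p(k-12) + p(k-15) - ... (offsets j(3j∓1)/2, signs ++--, p(0)=1, p(<0)=0).
DP table for k = 0..182: p(0)=1, p(1)=1, p(2)=2, p(3)=3, p(4)=5, p(5)=7, p(6)=11, p(7)=15, p(8)=22, p(9)=30, p(10)=42, p(11)=56, p(12)=77, p(13)=101, p(14)=135, p(15)=176, p(16)=231, p(17)=297, p(18)=385, p(19)=490, p(20)=627, p(21)=792, p(22)=1002, p(23)=1255, p(24)=1575, p(25)=1958, p(26)=2436, p(27)=3010, p(28)=3718, p(29)=4565, p(30)=5604, p(31)=6842, p(32)=8349, p(33)=10143, p(34)=12310, p(35)=14883, p(36)=17977, p(37)=21637, p(38)=26015, p(39)=31185, p(40)=37338, p(41)=44583, p(42)=53174, p(43)=63261, p(44)=75175, p(45)=89134, p(46)=105558, p(47)=124754, p(48)=147273, p(49)=173525, p(50)=204226, p(51)=239943, p(52)=281589, p(53)=329931, p(54)=386155, p(55)=451276, p(56)=526823, p(57)=614154, p(58)=715220, p(59)=831820, p(60)=966467, p(61)=1121505, p(62)=1300156, p(63)=1505499, p(64)=1741630, p(65)=2012558, p(66)=2323520, p(67)=2679689, p(68)=3087735, p(69)=3554345, p(70)=4087968, p(71)=4697205, p(72)=5392783, p(73)=6185689, p(74)=7089500, p(75)=8118264, p(76)=9289091, p(77)=10619863, p(78)=12132164, p(79)=13848650, p(80)=15796476, p(81)=18004327, p(82)=20506255, p(83)=23338469, p(84)=26543660, p(85)=30167357, p(86)=34262962, p(87)=38887673, p(88)=44108109, p(89)=49995925, p(90)=56634173, p(91)=64112359, p(92)=72533807, p(93)=82010177, p(94)=92669720, p(95)=104651419, p(96)=118114304, p(97)=133230930, p(98)=150198136, p(99)=169229875, p(100)=190569292, p(101)=214481126, p(102)=241265379, p(103)=271248950, p(104)=304801365, p(105)=342325709, p(106)=384276336, p(107)=431149389, p(108)=483502844, p(109)=541946240, p(110)=607163746, p(111)=679903203, p(112)=761002156, p(113)=851376628, p(114)=952050665, p(115)=1064144451, p(116)=1188908248, p(117)=1327710076, p(118)=1482074143, p(119)=1653668665, p(120)=1844349560, p(121)=2056148051, p(122)=2291320912, p(123)=2552338241, p(124)=2841940500, p(125)=3163127352, p(126)=3519222692, p(127)=3913864295, p(128)=4351078600, p(129)=4835271870, p(130)=5371315400, p(131)=5964539504, p(132)=6620830889, p(133)=7346629512, p(134)=8149040695, p(135)=9035836076, p(136)=10015581680, p(137)=11097645016, p(138)=12292341831, p(139)=13610949895, p(140)=15065878135, p(141)=16670689208, p(142)=18440293320, p(143)=20390982757, p(144)=22540654445, p(145)=24908858009, p(146)=27517052599, p(147)=30388671978, p(148)=33549419497, p(149)=37027355200, p(150)=40853235313, p(151)=45060624582, p(152)=49686288421, p(153)=54770336324, p(154)=60356673280, p(155)=66493182097, p(156)=73232243759, p(157)=80630964769, p(158)=88751778802, p(159)=97662728555, p(160)=107438159466, p(161)=118159068427, p(162)=129913904637, p(163)=142798995930, p(164)=156919475295, p(165)=172389800255, p(166)=189334822579, p(167)=207890420102, p(168)=228204732751, p(169)=250438925115, p(170)=274768617130, p(171)=301384802048, p(172)=330495499613, p(173)=362326859895, p(174)=397125074750, p(175)=435157697830, p(176)=476715857290, p(177)=522115831195, p(178)=571701605655, p(179)=625846753120, p(180)=684957390936, p(181)=749474411781, p(182)=819876908323.
Final step: p(183) = p(182) + p(181) - p(178) - p(176) + p(171) + p(168) - p(161) - p(157) + p(148) + p(143) - p(132) - p(126) + p(113) + p(106) - p(91) - p(83) + p(66) + p(57) - p(38) - p(28) + p(7)
= 819876908323 + 749474411781 - 571701605655 - 476715857290 + 301384802048 + 228204732751 - 118159068427 - 80630964769 + 33549419497 + 20390982757 - 6620830889 - 3519222692 + 851376628 + 384276336 - 64112359 - 23338469 + 2323520 + 614154 - 26015 - 3718 + 15
= 896684817527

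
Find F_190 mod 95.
55

Matrix identity: Q^n = [[F_(n+1), F_n], [F_n, F_(n-1)]] with Q = [[1,1],[1,0]].
n = 190 = 10111110₂. Square-and-multiply, entries mod 95:
Q^1 = [[1,1],[1,0]]
Q^2 = (Q^1)² = [[2,1],[1,1]]
Q^5 = (Q^2)²·Q = [[8,5],[5,3]]
Q^11 = (Q^5)²·Q = [[49,89],[89,55]]
Q^23 = (Q^11)²·Q = [[8,62],[62,41]]
Q^47 = (Q^23)²·Q = [[11,13],[13,93]]
Q^95 = (Q^47)²·Q = [[27,5],[5,22]]
Q^190 = (Q^95)² = [[89,55],[55,34]]
F_190 mod 95 = Q^190[0][1] = 55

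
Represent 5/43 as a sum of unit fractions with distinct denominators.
1/9 + 1/194 + 1/75078

Greedy algorithm:
5/43: ceiling(43/5) = 9, use 1/9
2/387: ceiling(387/2) = 194, use 1/194
1/75078: ceiling(75078/1) = 75078, use 1/75078
Result: 5/43 = 1/9 + 1/194 + 1/75078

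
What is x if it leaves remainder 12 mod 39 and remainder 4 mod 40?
324

Using Chinese Remainder Theorem:
M = 39 × 40 = 1560
M1 = 40, M2 = 39
y1 = 40^(-1) mod 39 = 1
y2 = 39^(-1) mod 40 = 39
x = (12×40×1 + 4×39×39) mod 1560 = 324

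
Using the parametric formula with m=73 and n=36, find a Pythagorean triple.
(4033, 5256, 6625)

Euclid's formula: a = m² - n², b = 2mn, c = m² + n²
m = 73, n = 36
a = 73² - 36² = 5329 - 1296 = 4033
b = 2 × 73 × 36 = 5256
c = 73² + 36² = 5329 + 1296 = 6625
Verification: 4033² + 5256² = 16265089 + 27625536 = 43890625 = 6625² ✓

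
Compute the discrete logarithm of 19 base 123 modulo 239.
199

Baby-step giant-step with step n = ⌈√239⌉ = 16.
Baby steps 123^j mod 239 (j:value) for j=0..15: 0:1, 1:123, 2:72, 3:13, 4:165, 5:219, 6:169, 7:233, 8:218, 9:46, 10:161, 11:205, 12:120, 13:181, 14:36, 15:126.
Giant-step multiplier: 123^(-16) ≡ 123^(238-16) = 123^222 ≡ 155 (mod 239).
Giant steps γ_i = 19·155^i mod 239: γ_0=19, γ_1=77, γ_2=224, γ_3=65, γ_4=37, γ_5=238, γ_6=84, γ_7=114, γ_8=223, γ_9=149, γ_10=151, γ_11=222, γ_12=233 (in table at j=7).
x = i·n + j = 12·16 + 7 = 199.
Check: 123^199 ≡ 19 (mod 239).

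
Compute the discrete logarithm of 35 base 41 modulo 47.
39

Baby-step giant-step with step n = ⌈√47⌉ = 7.
Baby steps 41^j mod 47 (j:value) for j=0..6: 0:1, 1:41, 2:36, 3:19, 4:27, 5:26, 6:32.
Giant-step multiplier: 41^(-7) ≡ 41^(46-7) = 41^39 ≡ 35 (mod 47).
Giant steps γ_i = 35·35^i mod 47: γ_0=35, γ_1=3, γ_2=11, γ_3=9, γ_4=33, γ_5=27 (in table at j=4).
x = i·n + j = 5·7 + 4 = 39.
Check: 41^39 ≡ 35 (mod 47).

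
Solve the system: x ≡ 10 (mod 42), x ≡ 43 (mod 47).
1312

Using Chinese Remainder Theorem:
M = 42 × 47 = 1974
M1 = 47, M2 = 42
y1 = 47^(-1) mod 42 = 17
y2 = 42^(-1) mod 47 = 28
x = (10×47×17 + 43×42×28) mod 1974 = 1312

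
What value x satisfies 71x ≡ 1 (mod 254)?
161

gcd(71, 254) = 1, so the inverse exists.
Extended Euclidean algorithm on (254, 71):
254 = 3 × 71 + 41  ⟹  41 = (1)·254 + (-3)·71
71 = 1 × 41 + 30  ⟹  30 = (-1)·254 + (4)·71
41 = 1 × 30 + 11  ⟹  11 = (2)·254 + (-7)·71
30 = 2 × 11 + 8  ⟹  8 = (-5)·254 + (18)·71
11 = 1 × 8 + 3  ⟹  3 = (7)·254 + (-25)·71
8 = 2 × 3 + 2  ⟹  2 = (-19)·254 + (68)·71
3 = 1 × 2 + 1  ⟹  1 = (26)·254 + (-93)·71
So (-93)·71 ≡ 1 (mod 254), i.e. 71^(-1) ≡ -93 ≡ 161 (mod 254).
Check: 71 × 161 = 11431 ≡ 1 (mod 254)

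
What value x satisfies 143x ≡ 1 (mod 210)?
47

gcd(143, 210) = 1, so the inverse exists.
Extended Euclidean algorithm on (210, 143):
210 = 1 × 143 + 67  ⟹  67 = (1)·210 + (-1)·143
143 = 2 × 67 + 9  ⟹  9 = (-2)·210 + (3)·143
67 = 7 × 9 + 4  ⟹  4 = (15)·210 + (-22)·143
9 = 2 × 4 + 1  ⟹  1 = (-32)·210 + (47)·143
So (47)·143 ≡ 1 (mod 210), i.e. 143^(-1) ≡ 47 (mod 210).
Check: 143 × 47 = 6721 ≡ 1 (mod 210)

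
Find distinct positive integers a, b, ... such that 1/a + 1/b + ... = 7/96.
1/14 + 1/672

Greedy algorithm:
7/96: ceiling(96/7) = 14, use 1/14
1/672: ceiling(672/1) = 672, use 1/672
Result: 7/96 = 1/14 + 1/672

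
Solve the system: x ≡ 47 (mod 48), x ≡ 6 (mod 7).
335

Using Chinese Remainder Theorem:
M = 48 × 7 = 336
M1 = 7, M2 = 48
y1 = 7^(-1) mod 48 = 7
y2 = 48^(-1) mod 7 = 6
x = (47×7×7 + 6×48×6) mod 336 = 335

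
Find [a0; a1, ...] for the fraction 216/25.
[8; 1, 1, 1, 3, 2]

Euclidean algorithm steps:
216 = 8 × 25 + 16
25 = 1 × 16 + 9
16 = 1 × 9 + 7
9 = 1 × 7 + 2
7 = 3 × 2 + 1
2 = 2 × 1 + 0
Continued fraction: [8; 1, 1, 1, 3, 2]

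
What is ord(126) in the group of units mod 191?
190

191 is prime, so ord(126) divides φ(191) = 190.
Divisors of 190: 1, 2, 5, 10, 19, 38, 95, 190.
Repeated squaring: 126^1 ≡ 126, 126^2 ≡ 23, 126^4 ≡ 147, 126^8 ≡ 26, 126^16 ≡ 103, 126^32 ≡ 104, 126^64 ≡ 120, 126^128 ≡ 75 (mod 191).
Test 126^d mod 191 for each divisor d in increasing order:
126^1 ≡ 126
126^2 ≡ 23
126^5 = 126^4·126^1 ≡ 186
126^10 = 126^8·126^2 ≡ 25
126^19 = 126^16·126^2·126^1 ≡ 152
126^38 = 126^32·126^4·126^2 ≡ 184
126^95 = 126^64·126^16·126^8·126^4·126^2·126^1 ≡ 190
126^190 = 126^128·126^32·126^16·126^8·126^4·126^2 ≡ 1  ← first divisor giving 1
The order is 190.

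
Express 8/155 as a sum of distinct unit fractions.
1/20 + 1/620

Greedy algorithm:
8/155: ceiling(155/8) = 20, use 1/20
1/620: ceiling(620/1) = 620, use 1/620
Result: 8/155 = 1/20 + 1/620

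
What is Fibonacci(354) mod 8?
0

Matrix identity: Q^n = [[F_(n+1), F_n], [F_n, F_(n-1)]] with Q = [[1,1],[1,0]].
n = 354 = 101100010₂. Square-and-multiply, entries mod 8:
Q^1 = [[1,1],[1,0]]
Q^2 = (Q^1)² = [[2,1],[1,1]]
Q^5 = (Q^2)²·Q = [[0,5],[5,3]]
Q^11 = (Q^5)²·Q = [[0,1],[1,7]]
Q^22 = (Q^11)² = [[1,7],[7,2]]
Q^44 = (Q^22)² = [[2,5],[5,5]]
Q^88 = (Q^44)² = [[5,3],[3,2]]
Q^177 = (Q^88)²·Q = [[7,2],[2,5]]
Q^354 = (Q^177)² = [[5,0],[0,5]]
F_354 mod 8 = Q^354[0][1] = 0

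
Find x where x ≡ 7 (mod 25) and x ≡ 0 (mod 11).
132

Using Chinese Remainder Theorem:
M = 25 × 11 = 275
M1 = 11, M2 = 25
y1 = 11^(-1) mod 25 = 16
y2 = 25^(-1) mod 11 = 4
x = (7×11×16 + 0×25×4) mod 275 = 132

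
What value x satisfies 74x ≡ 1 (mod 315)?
149

gcd(74, 315) = 1, so the inverse exists.
Extended Euclidean algorithm on (315, 74):
315 = 4 × 74 + 19  ⟹  19 = (1)·315 + (-4)·74
74 = 3 × 19 + 17  ⟹  17 = (-3)·315 + (13)·74
19 = 1 × 17 + 2  ⟹  2 = (4)·315 + (-17)·74
17 = 8 × 2 + 1  ⟹  1 = (-35)·315 + (149)·74
So (149)·74 ≡ 1 (mod 315), i.e. 74^(-1) ≡ 149 (mod 315).
Check: 74 × 149 = 11026 ≡ 1 (mod 315)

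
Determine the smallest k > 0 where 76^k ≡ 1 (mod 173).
172

173 is prime, so ord(76) divides φ(173) = 172.
Divisors of 172: 1, 2, 4, 43, 86, 172.
Repeated squaring: 76^1 ≡ 76, 76^2 ≡ 67, 76^4 ≡ 164, 76^8 ≡ 81, 76^16 ≡ 160, 76^32 ≡ 169, 76^64 ≡ 16, 76^128 ≡ 83 (mod 173).
Test 76^d mod 173 for each divisor d in increasing order:
76^1 ≡ 76
76^2 ≡ 67
76^4 ≡ 164
76^43 = 76^32·76^8·76^2·76^1 ≡ 93
76^86 = 76^64·76^16·76^4·76^2 ≡ 172
76^172 = 76^128·76^32·76^8·76^4 ≡ 1  ← first divisor giving 1
The order is 172.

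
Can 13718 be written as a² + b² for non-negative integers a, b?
Not possible

Factorization: 13718 = 2 × 19^3
By Fermat: n is sum of two squares iff every prime p ≡ 3 (mod 4) appears to even power.
Prime(s) ≡ 3 (mod 4) with odd exponent: [(19, 3)]
Therefore 13718 cannot be expressed as a² + b².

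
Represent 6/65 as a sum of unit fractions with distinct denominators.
1/11 + 1/715

Greedy algorithm:
6/65: ceiling(65/6) = 11, use 1/11
1/715: ceiling(715/1) = 715, use 1/715
Result: 6/65 = 1/11 + 1/715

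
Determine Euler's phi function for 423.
276

423 = 3^2 × 47
φ(n) = n × ∏(1 - 1/p) for each prime p dividing n
φ(423) = 423 × (1 - 1/3) × (1 - 1/47) = 276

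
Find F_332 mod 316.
129

Matrix identity: Q^n = [[F_(n+1), F_n], [F_n, F_(n-1)]] with Q = [[1,1],[1,0]].
n = 332 = 101001100₂. Square-and-multiply, entries mod 316:
Q^1 = [[1,1],[1,0]]
Q^2 = (Q^1)² = [[2,1],[1,1]]
Q^5 = (Q^2)²·Q = [[8,5],[5,3]]
Q^10 = (Q^5)² = [[89,55],[55,34]]
Q^20 = (Q^10)² = [[202,129],[129,73]]
Q^41 = (Q^20)²·Q = [[16,249],[249,83]]
Q^83 = (Q^41)²·Q = [[8,5],[5,3]]
Q^166 = (Q^83)² = [[89,55],[55,34]]
Q^332 = (Q^166)² = [[202,129],[129,73]]
F_332 mod 316 = Q^332[0][1] = 129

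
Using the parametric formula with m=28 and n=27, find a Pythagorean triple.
(55, 1512, 1513)

Euclid's formula: a = m² - n², b = 2mn, c = m² + n²
m = 28, n = 27
a = 28² - 27² = 784 - 729 = 55
b = 2 × 28 × 27 = 1512
c = 28² + 27² = 784 + 729 = 1513
Verification: 55² + 1512² = 3025 + 2286144 = 2289169 = 1513² ✓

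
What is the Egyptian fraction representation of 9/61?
1/7 + 1/214 + 1/91378

Greedy algorithm:
9/61: ceiling(61/9) = 7, use 1/7
2/427: ceiling(427/2) = 214, use 1/214
1/91378: ceiling(91378/1) = 91378, use 1/91378
Result: 9/61 = 1/7 + 1/214 + 1/91378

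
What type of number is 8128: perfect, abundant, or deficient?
perfect

Proper divisors of 8128: sum = 1 + 2 + 4 + 8 + 16 + 32 + 64 + 127 + 254 + 508 + 1016 + 2032 + 4064 = 8128
Since 8128 = 8128, 8128 is perfect.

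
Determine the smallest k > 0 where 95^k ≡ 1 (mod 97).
48

97 is prime, so ord(95) divides φ(97) = 96.
Divisors of 96: 1, 2, 3, 4, 6, 8, 12, 16, 24, 32, 48, 96.
Repeated squaring: 95^1 ≡ 95, 95^2 ≡ 4, 95^4 ≡ 16, 95^8 ≡ 62, 95^16 ≡ 61, 95^32 ≡ 35, 95^64 ≡ 61 (mod 97).
Test 95^d mod 97 for each divisor d in increasing order:
95^1 ≡ 95
95^2 ≡ 4
95^3 = 95^2·95^1 ≡ 89
95^4 ≡ 16
95^6 = 95^4·95^2 ≡ 64
95^8 ≡ 62
95^12 = 95^8·95^4 ≡ 22
95^16 ≡ 61
95^24 = 95^16·95^8 ≡ 96
95^32 ≡ 35
95^48 = 95^32·95^16 ≡ 1  ← first divisor giving 1
The order is 48.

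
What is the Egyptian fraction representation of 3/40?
1/14 + 1/280

Greedy algorithm:
3/40: ceiling(40/3) = 14, use 1/14
1/280: ceiling(280/1) = 280, use 1/280
Result: 3/40 = 1/14 + 1/280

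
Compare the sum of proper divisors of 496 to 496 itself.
perfect

Proper divisors of 496: sum = 1 + 2 + 4 + 8 + 16 + 31 + 62 + 124 + 248 = 496
Since 496 = 496, 496 is perfect.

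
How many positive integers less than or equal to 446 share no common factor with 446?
222

446 = 2 × 223
φ(n) = n × ∏(1 - 1/p) for each prime p dividing n
φ(446) = 446 × (1 - 1/2) × (1 - 1/223) = 222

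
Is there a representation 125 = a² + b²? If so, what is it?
2² + 11² (a=2, b=11)

Factorization: 125 = 5^3
By Fermat: n is sum of two squares iff every prime p ≡ 3 (mod 4) appears to even power.
All primes ≡ 3 (mod 4) appear to even power.
Search a = 0, 1, 2, … for 125 - a² a perfect square: first hit at a = 2: 125 - 4 = 121 = 11².
125 = 2² + 11² = 4 + 121 ✓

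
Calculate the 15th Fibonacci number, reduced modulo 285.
40

Matrix identity: Q^n = [[F_(n+1), F_n], [F_n, F_(n-1)]] with Q = [[1,1],[1,0]].
n = 15 = 1111₂. Square-and-multiply, entries mod 285:
Q^1 = [[1,1],[1,0]]
Q^3 = (Q^1)²·Q = [[3,2],[2,1]]
Q^7 = (Q^3)²·Q = [[21,13],[13,8]]
Q^15 = (Q^7)²·Q = [[132,40],[40,92]]
F_15 mod 285 = Q^15[0][1] = 40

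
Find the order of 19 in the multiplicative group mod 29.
28

29 is prime, so ord(19) divides φ(29) = 28.
Divisors of 28: 1, 2, 4, 7, 14, 28.
Repeated squaring: 19^1 ≡ 19, 19^2 ≡ 13, 19^4 ≡ 24, 19^8 ≡ 25, 19^16 ≡ 16 (mod 29).
Test 19^d mod 29 for each divisor d in increasing order:
19^1 ≡ 19
19^2 ≡ 13
19^4 ≡ 24
19^7 = 19^4·19^2·19^1 ≡ 12
19^14 = 19^8·19^4·19^2 ≡ 28
19^28 = 19^16·19^8·19^4 ≡ 1  ← first divisor giving 1
The order is 28.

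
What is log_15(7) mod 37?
8

Baby-step giant-step with step n = ⌈√37⌉ = 7.
Baby steps 15^j mod 37 (j:value) for j=0..6: 0:1, 1:15, 2:3, 3:8, 4:9, 5:24, 6:27.
Giant-step multiplier: 15^(-7) ≡ 15^(36-7) = 15^29 ≡ 18 (mod 37).
Giant steps γ_i = 7·18^i mod 37: γ_0=7, γ_1=15 (in table at j=1).
x = i·n + j = 1·7 + 1 = 8.
Check: 15^8 ≡ 7 (mod 37).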